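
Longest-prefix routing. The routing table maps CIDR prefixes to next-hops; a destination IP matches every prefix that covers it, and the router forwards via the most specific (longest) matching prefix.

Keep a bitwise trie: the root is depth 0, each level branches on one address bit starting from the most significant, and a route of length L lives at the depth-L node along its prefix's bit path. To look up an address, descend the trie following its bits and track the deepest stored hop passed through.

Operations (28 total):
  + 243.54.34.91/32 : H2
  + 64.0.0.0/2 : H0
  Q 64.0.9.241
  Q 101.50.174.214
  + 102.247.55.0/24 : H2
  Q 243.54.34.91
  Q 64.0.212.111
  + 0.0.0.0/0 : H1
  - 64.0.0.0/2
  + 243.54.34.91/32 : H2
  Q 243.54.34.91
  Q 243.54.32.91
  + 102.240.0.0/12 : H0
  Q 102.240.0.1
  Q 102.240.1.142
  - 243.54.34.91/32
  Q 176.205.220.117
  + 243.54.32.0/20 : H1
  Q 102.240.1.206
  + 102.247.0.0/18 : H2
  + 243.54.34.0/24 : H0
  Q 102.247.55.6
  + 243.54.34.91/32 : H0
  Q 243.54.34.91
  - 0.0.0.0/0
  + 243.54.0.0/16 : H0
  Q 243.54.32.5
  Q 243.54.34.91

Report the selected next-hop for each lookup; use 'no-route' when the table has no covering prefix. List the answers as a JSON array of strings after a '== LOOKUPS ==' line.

Apply in order:
  + 243.54.34.91/32 (H2) depth=32
  + 64.0.0.0/2 (H0) depth=2
  ? 64.0.9.241  path d0:-→d1:-→d2:H0  best=H0
  ? 101.50.174.214  path d0:-→d1:-→d2:H0  best=H0
  + 102.247.55.0/24 (H2) depth=24
  ? 243.54.34.91  path d0:-→d1:-→d2:-→d3:-→d4:-→d5:-→d6:-→d7:-→d8:-→d9:-→d10:-→d11:-→d12:-→d13:-→d14:-→d15:-→d16:-→d17:-→d18:-→d19:-→d20:-→d21:-→d22:-→d23:-→d24:-→d25:-→d26:-→d27:-→d28:-→d29:-→d30:-→d31:-→d32:H2  best=H2
  ? 64.0.212.111  path d0:-→d1:-→d2:H0  best=H0
  + 0.0.0.0/0 (H1) depth=0
  - 64.0.0.0/2 clear@2
  + 243.54.34.91/32 (H2) depth=32
  ? 243.54.34.91  path d0:H1→d1:-→d2:-→d3:-→d4:-→d5:-→d6:-→d7:-→d8:-→d9:-→d10:-→d11:-→d12:-→d13:-→d14:-→d15:-→d16:-→d17:-→d18:-→d19:-→d20:-→d21:-→d22:-→d23:-→d24:-→d25:-→d26:-→d27:-→d28:-→d29:-→d30:-→d31:-→d32:H2  best=H2
  ? 243.54.32.91  path d0:H1→d1:-→d2:-→d3:-→d4:-→d5:-→d6:-→d7:-→d8:-→d9:-→d10:-→d11:-→d12:-→d13:-→d14:-→d15:-→d16:-→d17:-→d18:-→d19:-→d20:-→d21:-→d22:-  best=H1
  + 102.240.0.0/12 (H0) depth=12
  ? 102.240.0.1  path d0:H1→d1:-→d2:-→d3:-→d4:-→d5:-→d6:-→d7:-→d8:-→d9:-→d10:-→d11:-→d12:H0→d13:-  best=H0
  ? 102.240.1.142  path d0:H1→d1:-→d2:-→d3:-→d4:-→d5:-→d6:-→d7:-→d8:-→d9:-→d10:-→d11:-→d12:H0→d13:-  best=H0
  - 243.54.34.91/32 clear@32
  ? 176.205.220.117  path d0:H1→d1:-  best=H1
  + 243.54.32.0/20 (H1) depth=20
  ? 102.240.1.206  path d0:H1→d1:-→d2:-→d3:-→d4:-→d5:-→d6:-→d7:-→d8:-→d9:-→d10:-→d11:-→d12:H0→d13:-  best=H0
  + 102.247.0.0/18 (H2) depth=18
  + 243.54.34.0/24 (H0) depth=24
  ? 102.247.55.6  path d0:H1→d1:-→d2:-→d3:-→d4:-→d5:-→d6:-→d7:-→d8:-→d9:-→d10:-→d11:-→d12:H0→d13:-→d14:-→d15:-→d16:-→d17:-→d18:H2→d19:-→d20:-→d21:-→d22:-→d23:-→d24:H2  best=H2
  + 243.54.34.91/32 (H0) depth=32
  ? 243.54.34.91  path d0:H1→d1:-→d2:-→d3:-→d4:-→d5:-→d6:-→d7:-→d8:-→d9:-→d10:-→d11:-→d12:-→d13:-→d14:-→d15:-→d16:-→d17:-→d18:-→d19:-→d20:H1→d21:-→d22:-→d23:-→d24:H0→d25:-→d26:-→d27:-→d28:-→d29:-→d30:-→d31:-→d32:H0  best=H0
  - 0.0.0.0/0 clear@0
  + 243.54.0.0/16 (H0) depth=16
  ? 243.54.32.5  path d0:-→d1:-→d2:-→d3:-→d4:-→d5:-→d6:-→d7:-→d8:-→d9:-→d10:-→d11:-→d12:-→d13:-→d14:-→d15:-→d16:H0→d17:-→d18:-→d19:-→d20:H1→d21:-→d22:-  best=H1
  ? 243.54.34.91  path d0:-→d1:-→d2:-→d3:-→d4:-→d5:-→d6:-→d7:-→d8:-→d9:-→d10:-→d11:-→d12:-→d13:-→d14:-→d15:-→d16:H0→d17:-→d18:-→d19:-→d20:H1→d21:-→d22:-→d23:-→d24:H0→d25:-→d26:-→d27:-→d28:-→d29:-→d30:-→d31:-→d32:H0  best=H0

== LOOKUPS ==
["H0","H0","H2","H0","H2","H1","H0","H0","H1","H0","H2","H0","H1","H0"]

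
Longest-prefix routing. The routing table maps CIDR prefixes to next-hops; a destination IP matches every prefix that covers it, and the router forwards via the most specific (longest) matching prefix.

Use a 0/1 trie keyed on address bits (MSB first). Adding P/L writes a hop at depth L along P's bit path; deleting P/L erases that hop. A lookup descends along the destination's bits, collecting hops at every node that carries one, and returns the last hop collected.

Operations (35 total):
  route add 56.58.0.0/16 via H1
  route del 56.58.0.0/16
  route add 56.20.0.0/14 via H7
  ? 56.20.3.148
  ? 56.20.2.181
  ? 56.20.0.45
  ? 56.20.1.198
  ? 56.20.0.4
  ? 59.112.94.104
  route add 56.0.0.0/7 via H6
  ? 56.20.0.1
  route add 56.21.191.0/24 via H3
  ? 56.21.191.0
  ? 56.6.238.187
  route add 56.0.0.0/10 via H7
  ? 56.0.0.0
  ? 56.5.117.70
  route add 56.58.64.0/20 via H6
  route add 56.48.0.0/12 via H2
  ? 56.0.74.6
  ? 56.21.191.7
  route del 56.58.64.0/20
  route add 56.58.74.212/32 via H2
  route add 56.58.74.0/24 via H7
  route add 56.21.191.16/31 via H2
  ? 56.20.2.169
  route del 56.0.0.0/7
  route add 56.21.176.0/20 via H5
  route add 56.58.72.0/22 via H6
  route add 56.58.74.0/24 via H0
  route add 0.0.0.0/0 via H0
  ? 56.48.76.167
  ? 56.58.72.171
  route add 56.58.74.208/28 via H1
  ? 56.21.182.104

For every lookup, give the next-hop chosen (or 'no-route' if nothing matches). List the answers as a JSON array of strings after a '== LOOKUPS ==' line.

Process each operation:
  add 56.58.0.0/16 -> H1 at depth 16
  del 56.58.0.0/16 (clear depth 16)
  add 56.20.0.0/14 -> H7 at depth 14
  Q 56.20.3.148: descend 00111000000101 ; hops seen [H7] ; pick H7
  Q 56.20.2.181: descend 00111000000101 ; hops seen [H7] ; pick H7
  Q 56.20.0.45: descend 00111000000101 ; hops seen [H7] ; pick H7
  Q 56.20.1.198: descend 00111000000101 ; hops seen [H7] ; pick H7
  Q 56.20.0.4: descend 00111000000101 ; hops seen [H7] ; pick H7
  Q 59.112.94.104: descend 001110 ; hops seen [∅] ; pick no-route
  add 56.0.0.0/7 -> H6 at depth 7
  Q 56.20.0.1: descend 00111000000101 ; hops seen [H6,H7] ; pick H7
  add 56.21.191.0/24 -> H3 at depth 24
  Q 56.21.191.0: descend 001110000001010110111111 ; hops seen [H6,H7,H3] ; pick H3
  Q 56.6.238.187: descend 00111000000 ; hops seen [H6] ; pick H6
  add 56.0.0.0/10 -> H7 at depth 10
  Q 56.0.0.0: descend 00111000000 ; hops seen [H6,H7] ; pick H7
  Q 56.5.117.70: descend 00111000000 ; hops seen [H6,H7] ; pick H7
  add 56.58.64.0/20 -> H6 at depth 20
  add 56.48.0.0/12 -> H2 at depth 12
  Q 56.0.74.6: descend 00111000000 ; hops seen [H6,H7] ; pick H7
  Q 56.21.191.7: descend 001110000001010110111111 ; hops seen [H6,H7,H7,H3] ; pick H3
  del 56.58.64.0/20 (clear depth 20)
  add 56.58.74.212/32 -> H2 at depth 32
  add 56.58.74.0/24 -> H7 at depth 24
  add 56.21.191.16/31 -> H2 at depth 31
  Q 56.20.2.169: descend 001110000001010 ; hops seen [H6,H7,H7] ; pick H7
  del 56.0.0.0/7 (clear depth 7)
  add 56.21.176.0/20 -> H5 at depth 20
  add 56.58.72.0/22 -> H6 at depth 22
  add 56.58.74.0/24 -> H0 at depth 24
  add 0.0.0.0/0 -> H0 at depth 0
  Q 56.48.76.167: descend 001110000011 ; hops seen [H0,H7,H2] ; pick H2
  Q 56.58.72.171: descend 0011100000111010010010 ; hops seen [H0,H7,H2,H6] ; pick H6
  add 56.58.74.208/28 -> H1 at depth 28
  Q 56.21.182.104: descend 00111000000101011011 ; hops seen [H0,H7,H7,H5] ; pick H5

== LOOKUPS ==
["H7","H7","H7","H7","H7","no-route","H7","H3","H6","H7","H7","H7","H3","H7","H2","H6","H5"]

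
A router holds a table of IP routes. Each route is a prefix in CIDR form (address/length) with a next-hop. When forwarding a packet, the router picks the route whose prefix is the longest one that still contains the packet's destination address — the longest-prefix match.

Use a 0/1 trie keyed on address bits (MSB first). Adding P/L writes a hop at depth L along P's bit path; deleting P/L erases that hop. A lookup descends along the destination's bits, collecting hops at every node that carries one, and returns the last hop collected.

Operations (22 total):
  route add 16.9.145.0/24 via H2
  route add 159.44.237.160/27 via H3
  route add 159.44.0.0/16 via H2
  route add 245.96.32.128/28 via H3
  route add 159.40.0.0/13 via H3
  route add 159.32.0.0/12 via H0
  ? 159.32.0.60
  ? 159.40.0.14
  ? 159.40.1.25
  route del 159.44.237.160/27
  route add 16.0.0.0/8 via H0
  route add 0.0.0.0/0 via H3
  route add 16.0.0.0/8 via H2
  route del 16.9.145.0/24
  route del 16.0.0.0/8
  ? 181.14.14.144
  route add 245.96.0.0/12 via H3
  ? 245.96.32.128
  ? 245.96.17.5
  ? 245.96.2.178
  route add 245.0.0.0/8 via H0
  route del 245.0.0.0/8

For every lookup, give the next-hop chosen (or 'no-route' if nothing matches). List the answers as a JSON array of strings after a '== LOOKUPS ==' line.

Apply in order:
  add 16.9.145.0/24 -> H2 at depth 24
  add 159.44.237.160/27 -> H3 at depth 27
  add 159.44.0.0/16 -> H2 at depth 16
  add 245.96.32.128/28 -> H3 at depth 28
  add 159.40.0.0/13 -> H3 at depth 13
  add 159.32.0.0/12 -> H0 at depth 12
  lookup 159.32.0.60: bits 100111110010 walk d0:-→d1:-→d2:-→d3:-→d4:-→d5:-→d6:-→d7:-→d8:-→d9:-→d10:-→d11:-→d12:H0 -> H0
  lookup 159.40.0.14: bits 1001111100101 walk d0:-→d1:-→d2:-→d3:-→d4:-→d5:-→d6:-→d7:-→d8:-→d9:-→d10:-→d11:-→d12:H0→d13:H3 -> H3
  lookup 159.40.1.25: bits 1001111100101 walk d0:-→d1:-→d2:-→d3:-→d4:-→d5:-→d6:-→d7:-→d8:-→d9:-→d10:-→d11:-→d12:H0→d13:H3 -> H3
  - 159.44.237.160/27 clear@27
  add 16.0.0.0/8 -> H0 at depth 8
  add 0.0.0.0/0 -> H3 at depth 0
  add 16.0.0.0/8 -> H2 at depth 8
  - 16.9.145.0/24 clear@24
  - 16.0.0.0/8 clear@8
  lookup 181.14.14.144: bits 10 walk d0:H3→d1:-→d2:- -> H3
  add 245.96.0.0/12 -> H3 at depth 12
  lookup 245.96.32.128: bits 1111010101100000001000001000 walk d0:H3→d1:-→d2:-→d3:-→d4:-→d5:-→d6:-→d7:-→d8:-→d9:-→d10:-→d11:-→d12:H3→d13:-→d14:-→d15:-→d16:-→d17:-→d18:-→d19:-→d20:-→d21:-→d22:-→d23:-→d24:-→d25:-→d26:-→d27:-→d28:H3 -> H3
  lookup 245.96.17.5: bits 111101010110000000 walk d0:H3→d1:-→d2:-→d3:-→d4:-→d5:-→d6:-→d7:-→d8:-→d9:-→d10:-→d11:-→d12:H3→d13:-→d14:-→d15:-→d16:-→d17:-→d18:- -> H3
  lookup 245.96.2.178: bits 111101010110000000 walk d0:H3→d1:-→d2:-→d3:-→d4:-→d5:-→d6:-→d7:-→d8:-→d9:-→d10:-→d11:-→d12:H3→d13:-→d14:-→d15:-→d16:-→d17:-→d18:- -> H3
  add 245.0.0.0/8 -> H0 at depth 8
  - 245.0.0.0/8 clear@8

== LOOKUPS ==
["H0","H3","H3","H3","H3","H3","H3"]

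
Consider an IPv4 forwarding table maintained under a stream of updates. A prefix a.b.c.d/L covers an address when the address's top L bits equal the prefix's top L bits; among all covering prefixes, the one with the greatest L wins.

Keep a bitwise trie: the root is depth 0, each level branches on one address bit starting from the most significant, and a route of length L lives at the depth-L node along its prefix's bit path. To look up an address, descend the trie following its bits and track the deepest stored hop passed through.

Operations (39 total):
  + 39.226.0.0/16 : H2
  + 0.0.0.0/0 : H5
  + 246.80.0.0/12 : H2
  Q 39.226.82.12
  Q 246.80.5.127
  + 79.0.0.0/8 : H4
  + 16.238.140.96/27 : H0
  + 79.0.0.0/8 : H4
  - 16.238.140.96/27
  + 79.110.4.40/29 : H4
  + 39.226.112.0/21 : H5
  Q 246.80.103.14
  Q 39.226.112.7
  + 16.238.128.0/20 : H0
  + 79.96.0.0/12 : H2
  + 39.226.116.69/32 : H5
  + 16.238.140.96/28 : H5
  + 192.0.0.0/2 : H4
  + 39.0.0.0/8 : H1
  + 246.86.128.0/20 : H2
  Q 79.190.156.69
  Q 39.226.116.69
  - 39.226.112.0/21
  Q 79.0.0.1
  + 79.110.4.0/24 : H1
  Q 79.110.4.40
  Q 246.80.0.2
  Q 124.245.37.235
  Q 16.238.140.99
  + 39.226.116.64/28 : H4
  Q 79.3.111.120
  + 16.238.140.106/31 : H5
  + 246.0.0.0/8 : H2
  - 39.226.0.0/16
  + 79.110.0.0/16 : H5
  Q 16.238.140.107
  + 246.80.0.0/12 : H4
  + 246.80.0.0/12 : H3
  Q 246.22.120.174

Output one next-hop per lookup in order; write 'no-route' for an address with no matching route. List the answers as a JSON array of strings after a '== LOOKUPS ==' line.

Process each operation:
  + 39.226.0.0/16 (H2) depth=16
  + 0.0.0.0/0 (H5) depth=0
  + 246.80.0.0/12 (H2) depth=12
  ? 39.226.82.12  path d0:H5→d1:-→d2:-→d3:-→d4:-→d5:-→d6:-→d7:-→d8:-→d9:-→d10:-→d11:-→d12:-→d13:-→d14:-→d15:-→d16:H2  best=H2
  ? 246.80.5.127  path d0:H5→d1:-→d2:-→d3:-→d4:-→d5:-→d6:-→d7:-→d8:-→d9:-→d10:-→d11:-→d12:H2  best=H2
  + 79.0.0.0/8 (H4) depth=8
  + 16.238.140.96/27 (H0) depth=27
  + 79.0.0.0/8 (H4) depth=8
  - 16.238.140.96/27 clear@27
  + 79.110.4.40/29 (H4) depth=29
  + 39.226.112.0/21 (H5) depth=21
  ? 246.80.103.14  path d0:H5→d1:-→d2:-→d3:-→d4:-→d5:-→d6:-→d7:-→d8:-→d9:-→d10:-→d11:-→d12:H2  best=H2
  ? 39.226.112.7  path d0:H5→d1:-→d2:-→d3:-→d4:-→d5:-→d6:-→d7:-→d8:-→d9:-→d10:-→d11:-→d12:-→d13:-→d14:-→d15:-→d16:H2→d17:-→d18:-→d19:-→d20:-→d21:H5  best=H5
  + 16.238.128.0/20 (H0) depth=20
  + 79.96.0.0/12 (H2) depth=12
  + 39.226.116.69/32 (H5) depth=32
  + 16.238.140.96/28 (H5) depth=28
  + 192.0.0.0/2 (H4) depth=2
  + 39.0.0.0/8 (H1) depth=8
  + 246.86.128.0/20 (H2) depth=20
  ? 79.190.156.69  path d0:H5→d1:-→d2:-→d3:-→d4:-→d5:-→d6:-→d7:-→d8:H4  best=H4
  ? 39.226.116.69  path d0:H5→d1:-→d2:-→d3:-→d4:-→d5:-→d6:-→d7:-→d8:H1→d9:-→d10:-→d11:-→d12:-→d13:-→d14:-→d15:-→d16:H2→d17:-→d18:-→d19:-→d20:-→d21:H5→d22:-→d23:-→d24:-→d25:-→d26:-→d27:-→d28:-→d29:-→d30:-→d31:-→d32:H5  best=H5
  - 39.226.112.0/21 clear@21
  ? 79.0.0.1  path d0:H5→d1:-→d2:-→d3:-→d4:-→d5:-→d6:-→d7:-→d8:H4→d9:-  best=H4
  + 79.110.4.0/24 (H1) depth=24
  ? 79.110.4.40  path d0:H5→d1:-→d2:-→d3:-→d4:-→d5:-→d6:-→d7:-→d8:H4→d9:-→d10:-→d11:-→d12:H2→d13:-→d14:-→d15:-→d16:-→d17:-→d18:-→d19:-→d20:-→d21:-→d22:-→d23:-→d24:H1→d25:-→d26:-→d27:-→d28:-→d29:H4  best=H4
  ? 246.80.0.2  path d0:H5→d1:-→d2:H4→d3:-→d4:-→d5:-→d6:-→d7:-→d8:-→d9:-→d10:-→d11:-→d12:H2→d13:-  best=H2
  ? 124.245.37.235  path d0:H5→d1:-→d2:-  best=H5
  ? 16.238.140.99  path d0:H5→d1:-→d2:-→d3:-→d4:-→d5:-→d6:-→d7:-→d8:-→d9:-→d10:-→d11:-→d12:-→d13:-→d14:-→d15:-→d16:-→d17:-→d18:-→d19:-→d20:H0→d21:-→d22:-→d23:-→d24:-→d25:-→d26:-→d27:-→d28:H5  best=H5
  + 39.226.116.64/28 (H4) depth=28
  ? 79.3.111.120  path d0:H5→d1:-→d2:-→d3:-→d4:-→d5:-→d6:-→d7:-→d8:H4→d9:-  best=H4
  + 16.238.140.106/31 (H5) depth=31
  + 246.0.0.0/8 (H2) depth=8
  - 39.226.0.0/16 clear@16
  + 79.110.0.0/16 (H5) depth=16
  ? 16.238.140.107  path d0:H5→d1:-→d2:-→d3:-→d4:-→d5:-→d6:-→d7:-→d8:-→d9:-→d10:-→d11:-→d12:-→d13:-→d14:-→d15:-→d16:-→d17:-→d18:-→d19:-→d20:H0→d21:-→d22:-→d23:-→d24:-→d25:-→d26:-→d27:-→d28:H5→d29:-→d30:-→d31:H5  best=H5
  + 246.80.0.0/12 (H4) depth=12
  + 246.80.0.0/12 (H3) depth=12
  ? 246.22.120.174  path d0:H5→d1:-→d2:H4→d3:-→d4:-→d5:-→d6:-→d7:-→d8:H2→d9:-  best=H2

== LOOKUPS ==
["H2","H2","H2","H5","H4","H5","H4","H4","H2","H5","H5","H4","H5","H2"]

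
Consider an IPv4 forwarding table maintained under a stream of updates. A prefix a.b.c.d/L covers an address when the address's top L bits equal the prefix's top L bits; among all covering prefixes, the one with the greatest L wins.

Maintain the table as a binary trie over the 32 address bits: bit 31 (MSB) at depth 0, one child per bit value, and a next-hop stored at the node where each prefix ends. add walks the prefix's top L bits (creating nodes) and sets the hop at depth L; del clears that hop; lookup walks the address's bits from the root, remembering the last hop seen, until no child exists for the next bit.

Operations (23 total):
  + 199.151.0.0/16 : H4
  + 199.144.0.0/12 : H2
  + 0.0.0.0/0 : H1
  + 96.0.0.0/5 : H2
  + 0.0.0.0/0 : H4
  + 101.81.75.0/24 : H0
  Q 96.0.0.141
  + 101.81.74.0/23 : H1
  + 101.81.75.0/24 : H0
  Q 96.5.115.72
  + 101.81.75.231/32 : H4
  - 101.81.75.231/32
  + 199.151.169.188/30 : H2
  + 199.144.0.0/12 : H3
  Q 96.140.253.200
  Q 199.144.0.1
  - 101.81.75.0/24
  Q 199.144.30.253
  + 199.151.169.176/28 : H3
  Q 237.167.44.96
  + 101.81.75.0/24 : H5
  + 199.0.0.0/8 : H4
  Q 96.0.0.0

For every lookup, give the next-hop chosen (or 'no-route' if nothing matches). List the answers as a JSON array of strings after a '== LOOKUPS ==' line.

Process each operation:
  + 199.151.0.0/16 (H4) depth=16
  + 199.144.0.0/12 (H2) depth=12
  + 0.0.0.0/0 (H1) depth=0
  + 96.0.0.0/5 (H2) depth=5
  + 0.0.0.0/0 (H4) depth=0
  + 101.81.75.0/24 (H0) depth=24
  Q 96.0.0.141: descend 01100 ; hops seen [H4,H2] ; pick H2
  + 101.81.74.0/23 (H1) depth=23
  + 101.81.75.0/24 (H0) depth=24
  Q 96.5.115.72: descend 01100 ; hops seen [H4,H2] ; pick H2
  + 101.81.75.231/32 (H4) depth=32
  del 101.81.75.231/32 (clear depth 32)
  + 199.151.169.188/30 (H2) depth=30
  + 199.144.0.0/12 (H3) depth=12
  Q 96.140.253.200: descend 01100 ; hops seen [H4,H2] ; pick H2
  Q 199.144.0.1: descend 1100011110010 ; hops seen [H4,H3] ; pick H3
  del 101.81.75.0/24 (clear depth 24)
  Q 199.144.30.253: descend 1100011110010 ; hops seen [H4,H3] ; pick H3
  + 199.151.169.176/28 (H3) depth=28
  Q 237.167.44.96: descend 11 ; hops seen [H4] ; pick H4
  + 101.81.75.0/24 (H5) depth=24
  + 199.0.0.0/8 (H4) depth=8
  Q 96.0.0.0: descend 01100 ; hops seen [H4,H2] ; pick H2

== LOOKUPS ==
["H2","H2","H2","H3","H3","H4","H2"]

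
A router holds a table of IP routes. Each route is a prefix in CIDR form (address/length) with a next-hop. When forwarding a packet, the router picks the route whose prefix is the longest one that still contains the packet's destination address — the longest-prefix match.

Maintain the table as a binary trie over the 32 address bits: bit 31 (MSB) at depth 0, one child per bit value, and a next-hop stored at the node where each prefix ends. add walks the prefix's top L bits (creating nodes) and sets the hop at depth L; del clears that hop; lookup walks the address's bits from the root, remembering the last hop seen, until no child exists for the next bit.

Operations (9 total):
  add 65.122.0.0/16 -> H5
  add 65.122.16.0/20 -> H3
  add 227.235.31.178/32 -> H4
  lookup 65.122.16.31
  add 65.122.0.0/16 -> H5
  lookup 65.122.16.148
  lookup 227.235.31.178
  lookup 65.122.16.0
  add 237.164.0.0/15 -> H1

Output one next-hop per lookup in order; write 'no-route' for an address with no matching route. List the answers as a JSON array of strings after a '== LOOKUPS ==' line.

Process each operation:
  + 65.122.0.0/16 (H5) depth=16
  + 65.122.16.0/20 (H3) depth=20
  + 227.235.31.178/32 (H4) depth=32
  Q 65.122.16.31: descend 01000001011110100001 ; hops seen [H5,H3] ; pick H3
  + 65.122.0.0/16 (H5) depth=16
  Q 65.122.16.148: descend 01000001011110100001 ; hops seen [H5,H3] ; pick H3
  Q 227.235.31.178: descend 11100011111010110001111110110010 ; hops seen [H4] ; pick H4
  Q 65.122.16.0: descend 01000001011110100001 ; hops seen [H5,H3] ; pick H3
  + 237.164.0.0/15 (H1) depth=15

== LOOKUPS ==
["H3","H3","H4","H3"]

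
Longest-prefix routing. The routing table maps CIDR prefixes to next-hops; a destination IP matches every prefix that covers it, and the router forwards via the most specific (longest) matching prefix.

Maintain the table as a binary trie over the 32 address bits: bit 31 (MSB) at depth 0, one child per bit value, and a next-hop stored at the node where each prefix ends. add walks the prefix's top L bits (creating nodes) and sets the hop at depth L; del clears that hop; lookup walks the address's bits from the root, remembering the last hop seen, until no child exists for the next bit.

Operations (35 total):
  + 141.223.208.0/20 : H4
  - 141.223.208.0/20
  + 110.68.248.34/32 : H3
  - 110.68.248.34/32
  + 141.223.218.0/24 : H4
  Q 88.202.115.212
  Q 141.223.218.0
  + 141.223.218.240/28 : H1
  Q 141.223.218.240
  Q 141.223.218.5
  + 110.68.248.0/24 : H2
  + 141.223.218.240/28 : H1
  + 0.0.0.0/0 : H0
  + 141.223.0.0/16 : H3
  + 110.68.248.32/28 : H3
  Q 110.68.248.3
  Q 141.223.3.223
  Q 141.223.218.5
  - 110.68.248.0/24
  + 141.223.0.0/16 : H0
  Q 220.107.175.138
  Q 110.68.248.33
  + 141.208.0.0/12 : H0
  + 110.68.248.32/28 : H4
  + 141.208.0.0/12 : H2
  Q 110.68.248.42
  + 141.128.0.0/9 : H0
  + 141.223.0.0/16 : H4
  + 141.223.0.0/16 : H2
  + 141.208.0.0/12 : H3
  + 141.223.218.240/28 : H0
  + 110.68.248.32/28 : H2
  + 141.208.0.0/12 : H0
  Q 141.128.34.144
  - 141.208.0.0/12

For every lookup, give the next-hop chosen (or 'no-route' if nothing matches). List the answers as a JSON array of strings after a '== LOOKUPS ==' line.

Apply in order:
  + 141.223.208.0/20 (H4) depth=20
  del 141.223.208.0/20 (clear depth 20)
  + 110.68.248.34/32 (H3) depth=32
  del 110.68.248.34/32 (clear depth 32)
  + 141.223.218.0/24 (H4) depth=24
  lookup 88.202.115.212: bits 01 walk d0:-→d1:-→d2:- -> no-route
  lookup 141.223.218.0: bits 100011011101111111011010 walk d0:-→d1:-→d2:-→d3:-→d4:-→d5:-→d6:-→d7:-→d8:-→d9:-→d10:-→d11:-→d12:-→d13:-→d14:-→d15:-→d16:-→d17:-→d18:-→d19:-→d20:-→d21:-→d22:-→d23:-→d24:H4 -> H4
  + 141.223.218.240/28 (H1) depth=28
  lookup 141.223.218.240: bits 1000110111011111110110101111 walk d0:-→d1:-→d2:-→d3:-→d4:-→d5:-→d6:-→d7:-→d8:-→d9:-→d10:-→d11:-→d12:-→d13:-→d14:-→d15:-→d16:-→d17:-→d18:-→d19:-→d20:-→d21:-→d22:-→d23:-→d24:H4→d25:-→d26:-→d27:-→d28:H1 -> H1
  lookup 141.223.218.5: bits 100011011101111111011010 walk d0:-→d1:-→d2:-→d3:-→d4:-→d5:-→d6:-→d7:-→d8:-→d9:-→d10:-→d11:-→d12:-→d13:-→d14:-→d15:-→d16:-→d17:-→d18:-→d19:-→d20:-→d21:-→d22:-→d23:-→d24:H4 -> H4
  + 110.68.248.0/24 (H2) depth=24
  + 141.223.218.240/28 (H1) depth=28
  + 0.0.0.0/0 (H0) depth=0
  + 141.223.0.0/16 (H3) depth=16
  + 110.68.248.32/28 (H3) depth=28
  lookup 110.68.248.3: bits 01101110010001001111100000 walk d0:H0→d1:-→d2:-→d3:-→d4:-→d5:-→d6:-→d7:-→d8:-→d9:-→d10:-→d11:-→d12:-→d13:-→d14:-→d15:-→d16:-→d17:-→d18:-→d19:-→d20:-→d21:-→d22:-→d23:-→d24:H2→d25:-→d26:- -> H2
  lookup 141.223.3.223: bits 1000110111011111 walk d0:H0→d1:-→d2:-→d3:-→d4:-→d5:-→d6:-→d7:-→d8:-→d9:-→d10:-→d11:-→d12:-→d13:-→d14:-→d15:-→d16:H3 -> H3
  lookup 141.223.218.5: bits 100011011101111111011010 walk d0:H0→d1:-→d2:-→d3:-→d4:-→d5:-→d6:-→d7:-→d8:-→d9:-→d10:-→d11:-→d12:-→d13:-→d14:-→d15:-→d16:H3→d17:-→d18:-→d19:-→d20:-→d21:-→d22:-→d23:-→d24:H4 -> H4
  del 110.68.248.0/24 (clear depth 24)
  + 141.223.0.0/16 (H0) depth=16
  lookup 220.107.175.138: bits 1 walk d0:H0→d1:- -> H0
  lookup 110.68.248.33: bits 011011100100010011111000001000 walk d0:H0→d1:-→d2:-→d3:-→d4:-→d5:-→d6:-→d7:-→d8:-→d9:-→d10:-→d11:-→d12:-→d13:-→d14:-→d15:-→d16:-→d17:-→d18:-→d19:-→d20:-→d21:-→d22:-→d23:-→d24:-→d25:-→d26:-→d27:-→d28:H3→d29:-→d30:- -> H3
  + 141.208.0.0/12 (H0) depth=12
  + 110.68.248.32/28 (H4) depth=28
  + 141.208.0.0/12 (H2) depth=12
  lookup 110.68.248.42: bits 0110111001000100111110000010 walk d0:H0→d1:-→d2:-→d3:-→d4:-→d5:-→d6:-→d7:-→d8:-→d9:-→d10:-→d11:-→d12:-→d13:-→d14:-→d15:-→d16:-→d17:-→d18:-→d19:-→d20:-→d21:-→d22:-→d23:-→d24:-→d25:-→d26:-→d27:-→d28:H4 -> H4
  + 141.128.0.0/9 (H0) depth=9
  + 141.223.0.0/16 (H4) depth=16
  + 141.223.0.0/16 (H2) depth=16
  + 141.208.0.0/12 (H3) depth=12
  + 141.223.218.240/28 (H0) depth=28
  + 110.68.248.32/28 (H2) depth=28
  + 141.208.0.0/12 (H0) depth=12
  lookup 141.128.34.144: bits 100011011 walk d0:H0→d1:-→d2:-→d3:-→d4:-→d5:-→d6:-→d7:-→d8:-→d9:H0 -> H0
  del 141.208.0.0/12 (clear depth 12)

== LOOKUPS ==
["no-route","H4","H1","H4","H2","H3","H4","H0","H3","H4","H0"]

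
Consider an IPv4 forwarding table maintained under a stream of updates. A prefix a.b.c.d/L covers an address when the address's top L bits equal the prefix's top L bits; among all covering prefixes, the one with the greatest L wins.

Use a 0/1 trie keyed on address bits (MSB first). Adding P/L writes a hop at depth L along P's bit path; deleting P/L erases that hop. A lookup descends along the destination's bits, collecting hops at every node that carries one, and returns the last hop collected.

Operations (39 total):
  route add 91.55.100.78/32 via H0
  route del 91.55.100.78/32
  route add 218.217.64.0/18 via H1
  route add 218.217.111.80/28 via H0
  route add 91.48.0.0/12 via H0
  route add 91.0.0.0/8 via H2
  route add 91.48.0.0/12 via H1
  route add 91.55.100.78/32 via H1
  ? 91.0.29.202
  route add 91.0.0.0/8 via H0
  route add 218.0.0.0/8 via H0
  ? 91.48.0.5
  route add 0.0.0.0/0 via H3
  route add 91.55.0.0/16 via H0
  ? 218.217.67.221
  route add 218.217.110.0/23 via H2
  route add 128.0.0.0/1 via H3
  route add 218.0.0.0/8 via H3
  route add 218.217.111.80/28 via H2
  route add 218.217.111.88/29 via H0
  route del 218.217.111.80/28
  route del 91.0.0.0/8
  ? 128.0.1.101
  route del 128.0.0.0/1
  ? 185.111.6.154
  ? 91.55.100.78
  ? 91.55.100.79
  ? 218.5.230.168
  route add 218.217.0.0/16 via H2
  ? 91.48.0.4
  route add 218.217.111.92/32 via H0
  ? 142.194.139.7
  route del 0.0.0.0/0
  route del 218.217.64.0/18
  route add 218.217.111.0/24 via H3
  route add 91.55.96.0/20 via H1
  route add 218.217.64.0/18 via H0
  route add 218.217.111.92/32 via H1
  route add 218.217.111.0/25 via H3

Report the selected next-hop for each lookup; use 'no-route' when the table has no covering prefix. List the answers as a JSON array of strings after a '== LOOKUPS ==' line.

Process each operation:
  + 91.55.100.78/32 (H0) depth=32
  del 91.55.100.78/32 (clear depth 32)
  + 218.217.64.0/18 (H1) depth=18
  + 218.217.111.80/28 (H0) depth=28
  + 91.48.0.0/12 (H0) depth=12
  + 91.0.0.0/8 (H2) depth=8
  + 91.48.0.0/12 (H1) depth=12
  + 91.55.100.78/32 (H1) depth=32
  lookup 91.0.29.202: bits 0101101100 walk d0:-→d1:-→d2:-→d3:-→d4:-→d5:-→d6:-→d7:-→d8:H2→d9:-→d10:- -> H2
  + 91.0.0.0/8 (H0) depth=8
  + 218.0.0.0/8 (H0) depth=8
  lookup 91.48.0.5: bits 0101101100110 walk d0:-→d1:-→d2:-→d3:-→d4:-→d5:-→d6:-→d7:-→d8:H0→d9:-→d10:-→d11:-→d12:H1→d13:- -> H1
  + 0.0.0.0/0 (H3) depth=0
  + 91.55.0.0/16 (H0) depth=16
  lookup 218.217.67.221: bits 110110101101100101 walk d0:H3→d1:-→d2:-→d3:-→d4:-→d5:-→d6:-→d7:-→d8:H0→d9:-→d10:-→d11:-→d12:-→d13:-→d14:-→d15:-→d16:-→d17:-→d18:H1 -> H1
  + 218.217.110.0/23 (H2) depth=23
  + 128.0.0.0/1 (H3) depth=1
  + 218.0.0.0/8 (H3) depth=8
  + 218.217.111.80/28 (H2) depth=28
  + 218.217.111.88/29 (H0) depth=29
  del 218.217.111.80/28 (clear depth 28)
  del 91.0.0.0/8 (clear depth 8)
  lookup 128.0.1.101: bits 1 walk d0:H3→d1:H3 -> H3
  del 128.0.0.0/1 (clear depth 1)
  lookup 185.111.6.154: bits 1 walk d0:H3→d1:- -> H3
  lookup 91.55.100.78: bits 01011011001101110110010001001110 walk d0:H3→d1:-→d2:-→d3:-→d4:-→d5:-→d6:-→d7:-→d8:-→d9:-→d10:-→d11:-→d12:H1→d13:-→d14:-→d15:-→d16:H0→d17:-→d18:-→d19:-→d20:-→d21:-→d22:-→d23:-→d24:-→d25:-→d26:-→d27:-→d28:-→d29:-→d30:-→d31:-→d32:H1 -> H1
  lookup 91.55.100.79: bits 0101101100110111011001000100111 walk d0:H3→d1:-→d2:-→d3:-→d4:-→d5:-→d6:-→d7:-→d8:-→d9:-→d10:-→d11:-→d12:H1→d13:-→d14:-→d15:-→d16:H0→d17:-→d18:-→d19:-→d20:-→d21:-→d22:-→d23:-→d24:-→d25:-→d26:-→d27:-→d28:-→d29:-→d30:-→d31:- -> H0
  lookup 218.5.230.168: bits 11011010 walk d0:H3→d1:-→d2:-→d3:-→d4:-→d5:-→d6:-→d7:-→d8:H3 -> H3
  + 218.217.0.0/16 (H2) depth=16
  lookup 91.48.0.4: bits 0101101100110 walk d0:H3→d1:-→d2:-→d3:-→d4:-→d5:-→d6:-→d7:-→d8:-→d9:-→d10:-→d11:-→d12:H1→d13:- -> H1
  + 218.217.111.92/32 (H0) depth=32
  lookup 142.194.139.7: bits 1 walk d0:H3→d1:- -> H3
  del 0.0.0.0/0 (clear depth 0)
  del 218.217.64.0/18 (clear depth 18)
  + 218.217.111.0/24 (H3) depth=24
  + 91.55.96.0/20 (H1) depth=20
  + 218.217.64.0/18 (H0) depth=18
  + 218.217.111.92/32 (H1) depth=32
  + 218.217.111.0/25 (H3) depth=25

== LOOKUPS ==
["H2","H1","H1","H3","H3","H1","H0","H3","H1","H3"]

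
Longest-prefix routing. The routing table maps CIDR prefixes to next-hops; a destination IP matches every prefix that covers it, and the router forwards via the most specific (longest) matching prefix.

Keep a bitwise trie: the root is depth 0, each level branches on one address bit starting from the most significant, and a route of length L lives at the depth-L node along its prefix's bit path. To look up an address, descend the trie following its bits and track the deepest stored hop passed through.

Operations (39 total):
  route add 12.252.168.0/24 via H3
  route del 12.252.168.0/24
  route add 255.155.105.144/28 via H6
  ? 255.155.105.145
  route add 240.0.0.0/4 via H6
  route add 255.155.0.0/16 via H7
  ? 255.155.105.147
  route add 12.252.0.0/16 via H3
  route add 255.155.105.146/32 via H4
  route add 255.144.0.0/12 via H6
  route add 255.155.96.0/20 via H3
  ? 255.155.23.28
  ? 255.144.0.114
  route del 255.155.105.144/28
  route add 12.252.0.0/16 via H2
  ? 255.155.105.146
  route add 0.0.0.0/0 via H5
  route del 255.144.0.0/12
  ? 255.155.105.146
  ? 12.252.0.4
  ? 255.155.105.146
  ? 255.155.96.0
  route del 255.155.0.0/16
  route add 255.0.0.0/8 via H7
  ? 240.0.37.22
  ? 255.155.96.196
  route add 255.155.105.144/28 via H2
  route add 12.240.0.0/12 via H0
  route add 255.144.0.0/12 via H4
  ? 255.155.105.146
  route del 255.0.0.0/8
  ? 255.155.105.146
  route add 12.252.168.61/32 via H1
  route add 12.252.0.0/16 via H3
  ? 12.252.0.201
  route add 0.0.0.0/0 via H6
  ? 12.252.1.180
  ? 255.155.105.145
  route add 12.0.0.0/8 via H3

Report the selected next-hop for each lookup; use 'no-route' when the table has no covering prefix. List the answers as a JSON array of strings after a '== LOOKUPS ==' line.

Trace:
  + 12.252.168.0/24 (H3) depth=24
  - 12.252.168.0/24 clear@24
  + 255.155.105.144/28 (H6) depth=28
  ? 255.155.105.145  path d0:-→d1:-→d2:-→d3:-→d4:-→d5:-→d6:-→d7:-→d8:-→d9:-→d10:-→d11:-→d12:-→d13:-→d14:-→d15:-→d16:-→d17:-→d18:-→d19:-→d20:-→d21:-→d22:-→d23:-→d24:-→d25:-→d26:-→d27:-→d28:H6  best=H6
  + 240.0.0.0/4 (H6) depth=4
  + 255.155.0.0/16 (H7) depth=16
  ? 255.155.105.147  path d0:-→d1:-→d2:-→d3:-→d4:H6→d5:-→d6:-→d7:-→d8:-→d9:-→d10:-→d11:-→d12:-→d13:-→d14:-→d15:-→d16:H7→d17:-→d18:-→d19:-→d20:-→d21:-→d22:-→d23:-→d24:-→d25:-→d26:-→d27:-→d28:H6  best=H6
  + 12.252.0.0/16 (H3) depth=16
  + 255.155.105.146/32 (H4) depth=32
  + 255.144.0.0/12 (H6) depth=12
  + 255.155.96.0/20 (H3) depth=20
  ? 255.155.23.28  path d0:-→d1:-→d2:-→d3:-→d4:H6→d5:-→d6:-→d7:-→d8:-→d9:-→d10:-→d11:-→d12:H6→d13:-→d14:-→d15:-→d16:H7→d17:-  best=H7
  ? 255.144.0.114  path d0:-→d1:-→d2:-→d3:-→d4:H6→d5:-→d6:-→d7:-→d8:-→d9:-→d10:-→d11:-→d12:H6  best=H6
  - 255.155.105.144/28 clear@28
  + 12.252.0.0/16 (H2) depth=16
  ? 255.155.105.146  path d0:-→d1:-→d2:-→d3:-→d4:H6→d5:-→d6:-→d7:-→d8:-→d9:-→d10:-→d11:-→d12:H6→d13:-→d14:-→d15:-→d16:H7→d17:-→d18:-→d19:-→d20:H3→d21:-→d22:-→d23:-→d24:-→d25:-→d26:-→d27:-→d28:-→d29:-→d30:-→d31:-→d32:H4  best=H4
  + 0.0.0.0/0 (H5) depth=0
  - 255.144.0.0/12 clear@12
  ? 255.155.105.146  path d0:H5→d1:-→d2:-→d3:-→d4:H6→d5:-→d6:-→d7:-→d8:-→d9:-→d10:-→d11:-→d12:-→d13:-→d14:-→d15:-→d16:H7→d17:-→d18:-→d19:-→d20:H3→d21:-→d22:-→d23:-→d24:-→d25:-→d26:-→d27:-→d28:-→d29:-→d30:-→d31:-→d32:H4  best=H4
  ? 12.252.0.4  path d0:H5→d1:-→d2:-→d3:-→d4:-→d5:-→d6:-→d7:-→d8:-→d9:-→d10:-→d11:-→d12:-→d13:-→d14:-→d15:-→d16:H2  best=H2
  ? 255.155.105.146  path d0:H5→d1:-→d2:-→d3:-→d4:H6→d5:-→d6:-→d7:-→d8:-→d9:-→d10:-→d11:-→d12:-→d13:-→d14:-→d15:-→d16:H7→d17:-→d18:-→d19:-→d20:H3→d21:-→d22:-→d23:-→d24:-→d25:-→d26:-→d27:-→d28:-→d29:-→d30:-→d31:-→d32:H4  best=H4
  ? 255.155.96.0  path d0:H5→d1:-→d2:-→d3:-→d4:H6→d5:-→d6:-→d7:-→d8:-→d9:-→d10:-→d11:-→d12:-→d13:-→d14:-→d15:-→d16:H7→d17:-→d18:-→d19:-→d20:H3  best=H3
  - 255.155.0.0/16 clear@16
  + 255.0.0.0/8 (H7) depth=8
  ? 240.0.37.22  path d0:H5→d1:-→d2:-→d3:-→d4:H6  best=H6
  ? 255.155.96.196  path d0:H5→d1:-→d2:-→d3:-→d4:H6→d5:-→d6:-→d7:-→d8:H7→d9:-→d10:-→d11:-→d12:-→d13:-→d14:-→d15:-→d16:-→d17:-→d18:-→d19:-→d20:H3  best=H3
  + 255.155.105.144/28 (H2) depth=28
  + 12.240.0.0/12 (H0) depth=12
  + 255.144.0.0/12 (H4) depth=12
  ? 255.155.105.146  path d0:H5→d1:-→d2:-→d3:-→d4:H6→d5:-→d6:-→d7:-→d8:H7→d9:-→d10:-→d11:-→d12:H4→d13:-→d14:-→d15:-→d16:-→d17:-→d18:-→d19:-→d20:H3→d21:-→d22:-→d23:-→d24:-→d25:-→d26:-→d27:-→d28:H2→d29:-→d30:-→d31:-→d32:H4  best=H4
  - 255.0.0.0/8 clear@8
  ? 255.155.105.146  path d0:H5→d1:-→d2:-→d3:-→d4:H6→d5:-→d6:-→d7:-→d8:-→d9:-→d10:-→d11:-→d12:H4→d13:-→d14:-→d15:-→d16:-→d17:-→d18:-→d19:-→d20:H3→d21:-→d22:-→d23:-→d24:-→d25:-→d26:-→d27:-→d28:H2→d29:-→d30:-→d31:-→d32:H4  best=H4
  + 12.252.168.61/32 (H1) depth=32
  + 12.252.0.0/16 (H3) depth=16
  ? 12.252.0.201  path d0:H5→d1:-→d2:-→d3:-→d4:-→d5:-→d6:-→d7:-→d8:-→d9:-→d10:-→d11:-→d12:H0→d13:-→d14:-→d15:-→d16:H3  best=H3
  + 0.0.0.0/0 (H6) depth=0
  ? 12.252.1.180  path d0:H6→d1:-→d2:-→d3:-→d4:-→d5:-→d6:-→d7:-→d8:-→d9:-→d10:-→d11:-→d12:H0→d13:-→d14:-→d15:-→d16:H3  best=H3
  ? 255.155.105.145  path d0:H6→d1:-→d2:-→d3:-→d4:H6→d5:-→d6:-→d7:-→d8:-→d9:-→d10:-→d11:-→d12:H4→d13:-→d14:-→d15:-→d16:-→d17:-→d18:-→d19:-→d20:H3→d21:-→d22:-→d23:-→d24:-→d25:-→d26:-→d27:-→d28:H2→d29:-→d30:-  best=H2
  + 12.0.0.0/8 (H3) depth=8

== LOOKUPS ==
["H6","H6","H7","H6","H4","H4","H2","H4","H3","H6","H3","H4","H4","H3","H3","H2"]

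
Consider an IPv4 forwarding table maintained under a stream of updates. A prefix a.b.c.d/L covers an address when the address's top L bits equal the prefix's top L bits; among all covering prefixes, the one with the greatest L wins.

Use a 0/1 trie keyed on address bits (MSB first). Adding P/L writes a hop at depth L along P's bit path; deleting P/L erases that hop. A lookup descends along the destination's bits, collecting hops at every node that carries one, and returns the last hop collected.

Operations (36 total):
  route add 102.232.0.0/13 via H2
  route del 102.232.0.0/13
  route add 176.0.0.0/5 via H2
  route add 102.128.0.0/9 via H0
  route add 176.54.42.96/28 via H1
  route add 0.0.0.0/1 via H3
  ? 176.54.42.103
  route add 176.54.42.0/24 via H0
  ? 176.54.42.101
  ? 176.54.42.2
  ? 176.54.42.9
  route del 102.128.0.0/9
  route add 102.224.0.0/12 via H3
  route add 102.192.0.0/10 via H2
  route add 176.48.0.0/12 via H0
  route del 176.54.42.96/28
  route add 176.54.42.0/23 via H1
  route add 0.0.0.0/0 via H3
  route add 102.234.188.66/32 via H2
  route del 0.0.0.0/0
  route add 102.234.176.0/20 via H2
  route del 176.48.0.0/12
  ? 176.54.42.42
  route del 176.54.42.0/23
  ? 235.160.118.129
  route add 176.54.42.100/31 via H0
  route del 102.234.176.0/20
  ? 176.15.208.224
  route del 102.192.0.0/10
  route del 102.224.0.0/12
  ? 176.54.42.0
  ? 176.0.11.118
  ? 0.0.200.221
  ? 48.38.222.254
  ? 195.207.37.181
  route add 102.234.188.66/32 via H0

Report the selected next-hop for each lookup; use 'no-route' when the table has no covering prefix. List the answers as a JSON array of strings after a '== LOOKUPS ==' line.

Trace:
  + 102.232.0.0/13 (H2) depth=13
  del 102.232.0.0/13 (clear depth 13)
  + 176.0.0.0/5 (H2) depth=5
  + 102.128.0.0/9 (H0) depth=9
  + 176.54.42.96/28 (H1) depth=28
  + 0.0.0.0/1 (H3) depth=1
  Q 176.54.42.103: descend 1011000000110110001010100110 ; hops seen [H2,H1] ; pick H1
  + 176.54.42.0/24 (H0) depth=24
  Q 176.54.42.101: descend 1011000000110110001010100110 ; hops seen [H2,H0,H1] ; pick H1
  Q 176.54.42.2: descend 1011000000110110001010100 ; hops seen [H2,H0] ; pick H0
  Q 176.54.42.9: descend 1011000000110110001010100 ; hops seen [H2,H0] ; pick H0
  del 102.128.0.0/9 (clear depth 9)
  + 102.224.0.0/12 (H3) depth=12
  + 102.192.0.0/10 (H2) depth=10
  + 176.48.0.0/12 (H0) depth=12
  del 176.54.42.96/28 (clear depth 28)
  + 176.54.42.0/23 (H1) depth=23
  + 0.0.0.0/0 (H3) depth=0
  + 102.234.188.66/32 (H2) depth=32
  del 0.0.0.0/0 (clear depth 0)
  + 102.234.176.0/20 (H2) depth=20
  del 176.48.0.0/12 (clear depth 12)
  Q 176.54.42.42: descend 1011000000110110001010100 ; hops seen [H2,H1,H0] ; pick H0
  del 176.54.42.0/23 (clear depth 23)
  Q 235.160.118.129: descend 1 ; hops seen [∅] ; pick no-route
  + 176.54.42.100/31 (H0) depth=31
  del 102.234.176.0/20 (clear depth 20)
  Q 176.15.208.224: descend 1011000000 ; hops seen [H2] ; pick H2
  del 102.192.0.0/10 (clear depth 10)
  del 102.224.0.0/12 (clear depth 12)
  Q 176.54.42.0: descend 1011000000110110001010100 ; hops seen [H2,H0] ; pick H0
  Q 176.0.11.118: descend 1011000000 ; hops seen [H2] ; pick H2
  Q 0.0.200.221: descend 0 ; hops seen [H3] ; pick H3
  Q 48.38.222.254: descend 0 ; hops seen [H3] ; pick H3
  Q 195.207.37.181: descend 1 ; hops seen [∅] ; pick no-route
  + 102.234.188.66/32 (H0) depth=32

== LOOKUPS ==
["H1","H1","H0","H0","H0","no-route","H2","H0","H2","H3","H3","no-route"]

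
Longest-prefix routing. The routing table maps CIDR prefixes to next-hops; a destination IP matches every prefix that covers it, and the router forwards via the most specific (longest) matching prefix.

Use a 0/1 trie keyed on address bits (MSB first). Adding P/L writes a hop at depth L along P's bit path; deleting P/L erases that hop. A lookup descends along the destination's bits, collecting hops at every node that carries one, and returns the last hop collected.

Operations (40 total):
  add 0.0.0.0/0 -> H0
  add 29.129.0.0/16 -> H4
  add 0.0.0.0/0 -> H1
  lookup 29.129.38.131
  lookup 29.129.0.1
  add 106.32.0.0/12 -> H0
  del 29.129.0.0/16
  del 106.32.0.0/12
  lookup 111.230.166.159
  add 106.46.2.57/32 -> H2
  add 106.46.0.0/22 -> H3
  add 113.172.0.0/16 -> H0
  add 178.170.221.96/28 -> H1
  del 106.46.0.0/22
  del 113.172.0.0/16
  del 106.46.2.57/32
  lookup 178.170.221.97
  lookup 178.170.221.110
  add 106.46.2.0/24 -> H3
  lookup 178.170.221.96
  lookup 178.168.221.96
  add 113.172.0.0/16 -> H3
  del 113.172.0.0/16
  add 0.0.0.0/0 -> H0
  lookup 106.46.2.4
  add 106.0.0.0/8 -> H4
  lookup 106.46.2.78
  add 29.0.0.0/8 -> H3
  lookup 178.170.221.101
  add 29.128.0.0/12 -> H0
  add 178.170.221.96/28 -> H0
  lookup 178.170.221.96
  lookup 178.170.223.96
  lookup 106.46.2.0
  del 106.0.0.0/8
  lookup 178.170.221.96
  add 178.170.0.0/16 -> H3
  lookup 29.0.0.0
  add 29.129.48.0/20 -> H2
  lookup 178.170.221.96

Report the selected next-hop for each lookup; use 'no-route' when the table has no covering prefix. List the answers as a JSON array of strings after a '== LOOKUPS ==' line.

Process each operation:
  + 0.0.0.0/0 (H0) depth=0
  + 29.129.0.0/16 (H4) depth=16
  + 0.0.0.0/0 (H1) depth=0
  ? 29.129.38.131  path d0:H1→d1:-→d2:-→d3:-→d4:-→d5:-→d6:-→d7:-→d8:-→d9:-→d10:-→d11:-→d12:-→d13:-→d14:-→d15:-→d16:H4  best=H4
  ? 29.129.0.1  path d0:H1→d1:-→d2:-→d3:-→d4:-→d5:-→d6:-→d7:-→d8:-→d9:-→d10:-→d11:-→d12:-→d13:-→d14:-→d15:-→d16:H4  best=H4
  + 106.32.0.0/12 (H0) depth=12
  del 29.129.0.0/16 (clear depth 16)
  del 106.32.0.0/12 (clear depth 12)
  ? 111.230.166.159  path d0:H1→d1:-→d2:-→d3:-→d4:-→d5:-  best=H1
  + 106.46.2.57/32 (H2) depth=32
  + 106.46.0.0/22 (H3) depth=22
  + 113.172.0.0/16 (H0) depth=16
  + 178.170.221.96/28 (H1) depth=28
  del 106.46.0.0/22 (clear depth 22)
  del 113.172.0.0/16 (clear depth 16)
  del 106.46.2.57/32 (clear depth 32)
  ? 178.170.221.97  path d0:H1→d1:-→d2:-→d3:-→d4:-→d5:-→d6:-→d7:-→d8:-→d9:-→d10:-→d11:-→d12:-→d13:-→d14:-→d15:-→d16:-→d17:-→d18:-→d19:-→d20:-→d21:-→d22:-→d23:-→d24:-→d25:-→d26:-→d27:-→d28:H1  best=H1
  ? 178.170.221.110  path d0:H1→d1:-→d2:-→d3:-→d4:-→d5:-→d6:-→d7:-→d8:-→d9:-→d10:-→d11:-→d12:-→d13:-→d14:-→d15:-→d16:-→d17:-→d18:-→d19:-→d20:-→d21:-→d22:-→d23:-→d24:-→d25:-→d26:-→d27:-→d28:H1  best=H1
  + 106.46.2.0/24 (H3) depth=24
  ? 178.170.221.96  path d0:H1→d1:-→d2:-→d3:-→d4:-→d5:-→d6:-→d7:-→d8:-→d9:-→d10:-→d11:-→d12:-→d13:-→d14:-→d15:-→d16:-→d17:-→d18:-→d19:-→d20:-→d21:-→d22:-→d23:-→d24:-→d25:-→d26:-→d27:-→d28:H1  best=H1
  ? 178.168.221.96  path d0:H1→d1:-→d2:-→d3:-→d4:-→d5:-→d6:-→d7:-→d8:-→d9:-→d10:-→d11:-→d12:-→d13:-→d14:-  best=H1
  + 113.172.0.0/16 (H3) depth=16
  del 113.172.0.0/16 (clear depth 16)
  + 0.0.0.0/0 (H0) depth=0
  ? 106.46.2.4  path d0:H0→d1:-→d2:-→d3:-→d4:-→d5:-→d6:-→d7:-→d8:-→d9:-→d10:-→d11:-→d12:-→d13:-→d14:-→d15:-→d16:-→d17:-→d18:-→d19:-→d20:-→d21:-→d22:-→d23:-→d24:H3→d25:-→d26:-  best=H3
  + 106.0.0.0/8 (H4) depth=8
  ? 106.46.2.78  path d0:H0→d1:-→d2:-→d3:-→d4:-→d5:-→d6:-→d7:-→d8:H4→d9:-→d10:-→d11:-→d12:-→d13:-→d14:-→d15:-→d16:-→d17:-→d18:-→d19:-→d20:-→d21:-→d22:-→d23:-→d24:H3→d25:-  best=H3
  + 29.0.0.0/8 (H3) depth=8
  ? 178.170.221.101  path d0:H0→d1:-→d2:-→d3:-→d4:-→d5:-→d6:-→d7:-→d8:-→d9:-→d10:-→d11:-→d12:-→d13:-→d14:-→d15:-→d16:-→d17:-→d18:-→d19:-→d20:-→d21:-→d22:-→d23:-→d24:-→d25:-→d26:-→d27:-→d28:H1  best=H1
  + 29.128.0.0/12 (H0) depth=12
  + 178.170.221.96/28 (H0) depth=28
  ? 178.170.221.96  path d0:H0→d1:-→d2:-→d3:-→d4:-→d5:-→d6:-→d7:-→d8:-→d9:-→d10:-→d11:-→d12:-→d13:-→d14:-→d15:-→d16:-→d17:-→d18:-→d19:-→d20:-→d21:-→d22:-→d23:-→d24:-→d25:-→d26:-→d27:-→d28:H0  best=H0
  ? 178.170.223.96  path d0:H0→d1:-→d2:-→d3:-→d4:-→d5:-→d6:-→d7:-→d8:-→d9:-→d10:-→d11:-→d12:-→d13:-→d14:-→d15:-→d16:-→d17:-→d18:-→d19:-→d20:-→d21:-→d22:-  best=H0
  ? 106.46.2.0  path d0:H0→d1:-→d2:-→d3:-→d4:-→d5:-→d6:-→d7:-→d8:H4→d9:-→d10:-→d11:-→d12:-→d13:-→d14:-→d15:-→d16:-→d17:-→d18:-→d19:-→d20:-→d21:-→d22:-→d23:-→d24:H3→d25:-→d26:-  best=H3
  del 106.0.0.0/8 (clear depth 8)
  ? 178.170.221.96  path d0:H0→d1:-→d2:-→d3:-→d4:-→d5:-→d6:-→d7:-→d8:-→d9:-→d10:-→d11:-→d12:-→d13:-→d14:-→d15:-→d16:-→d17:-→d18:-→d19:-→d20:-→d21:-→d22:-→d23:-→d24:-→d25:-→d26:-→d27:-→d28:H0  best=H0
  + 178.170.0.0/16 (H3) depth=16
  ? 29.0.0.0  path d0:H0→d1:-→d2:-→d3:-→d4:-→d5:-→d6:-→d7:-→d8:H3  best=H3
  + 29.129.48.0/20 (H2) depth=20
  ? 178.170.221.96  path d0:H0→d1:-→d2:-→d3:-→d4:-→d5:-→d6:-→d7:-→d8:-→d9:-→d10:-→d11:-→d12:-→d13:-→d14:-→d15:-→d16:H3→d17:-→d18:-→d19:-→d20:-→d21:-→d22:-→d23:-→d24:-→d25:-→d26:-→d27:-→d28:H0  best=H0

== LOOKUPS ==
["H4","H4","H1","H1","H1","H1","H1","H3","H3","H1","H0","H0","H3","H0","H3","H0"]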